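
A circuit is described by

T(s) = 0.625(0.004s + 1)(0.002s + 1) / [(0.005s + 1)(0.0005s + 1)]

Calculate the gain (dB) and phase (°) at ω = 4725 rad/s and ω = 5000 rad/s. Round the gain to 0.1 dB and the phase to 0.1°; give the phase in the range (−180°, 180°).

ω = 4725: 5.4 dB, 16.3°; ω = 5000: 5.4 dB, 15.5°

At ω = 4725 rad/s:
zero (1 + j4725·0.004) = 1 + j18.9 → |·| ≈ 18.926, ∠ ≈ 86.97°
zero (1 + j4725·0.002) = 1 + j9.45 → |·| ≈ 9.5028, ∠ ≈ 83.96°
pole (1 + j4725·0.005) = 1 + j23.625 → |·| ≈ 23.646, ∠ ≈ 87.58°
pole (1 + j4725·0.0005) = 1 + j2.3625 → |·| ≈ 2.5654, ∠ ≈ 67.06°
|T| = 0.625 · 18.926 · 9.5028 / (23.646 · 2.5654) ≈ 1.853
Gain = 20 log₁₀(1.853) ≈ 5.36 dB
∠T = (86.97° + 83.96°) − (87.58° + 67.06°) = 16.29°

At ω = 5000 rad/s:
zero (1 + j5000·0.004) = 1 + j20 → |·| ≈ 20.025, ∠ ≈ 87.14°
zero (1 + j5000·0.002) = 1 + j10 → |·| ≈ 10.05, ∠ ≈ 84.29°
pole (1 + j5000·0.005) = 1 + j25 → |·| ≈ 25.02, ∠ ≈ 87.71°
pole (1 + j5000·0.0005) = 1 + j2.5 → |·| ≈ 2.6926, ∠ ≈ 68.20°
|T| = 0.625 · 20.025 · 10.05 / (25.02 · 2.6926) ≈ 1.8671
Gain = 20 log₁₀(1.8671) ≈ 5.42 dB
∠T = (87.14° + 84.29°) − (87.71° + 68.20°) = 15.52°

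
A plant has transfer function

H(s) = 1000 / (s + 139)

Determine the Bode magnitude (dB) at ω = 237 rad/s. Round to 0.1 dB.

11.2 dB

Substitute s = j237:
Numerator: 1000 = 1000 + j0
Denominator: (j237) + 139 = 139 + j237
|N| = √(1000² + 0²) ≈ 1000, ∠N ≈ 0.00°
|D| = √(139² + 237²) ≈ 274.75, ∠D ≈ 59.61°
|H| = 1000 / 274.75 ≈ 3.6397
Gain = 20 log₁₀(3.6397) ≈ 11.22 dB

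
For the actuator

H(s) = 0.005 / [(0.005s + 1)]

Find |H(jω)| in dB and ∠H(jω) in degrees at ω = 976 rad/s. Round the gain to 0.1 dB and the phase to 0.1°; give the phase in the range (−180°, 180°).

-60.0 dB, -78.4°

At ω = 976 rad/s:
pole (1 + j976·0.005) = 1 + j4.88 → |·| ≈ 4.9814, ∠ ≈ 78.42°
|H| = 0.005 · 1 / (4.9814) ≈ 0.0010037
Gain = 20 log₁₀(0.0010037) ≈ -59.97 dB
∠H = (0°) − (78.42°) = -78.42°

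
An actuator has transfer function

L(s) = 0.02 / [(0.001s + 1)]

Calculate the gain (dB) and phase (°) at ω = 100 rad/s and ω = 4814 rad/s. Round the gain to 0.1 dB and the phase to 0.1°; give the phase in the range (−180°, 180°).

ω = 100: -34.0 dB, -5.7°; ω = 4814: -47.8 dB, -78.3°

At ω = 100 rad/s:
pole (1 + j100·0.001) = 1 + j0.1 → |·| ≈ 1.005, ∠ ≈ 5.71°
|L| = 0.02 · 1 / (1.005) ≈ 0.0199
Gain = 20 log₁₀(0.0199) ≈ -34.02 dB
∠L = (0°) − (5.71°) = -5.71°

At ω = 4814 rad/s:
pole (1 + j4814·0.001) = 1 + j4.814 → |·| ≈ 4.9168, ∠ ≈ 78.26°
|L| = 0.02 · 1 / (4.9168) ≈ 0.0040677
Gain = 20 log₁₀(0.0040677) ≈ -47.81 dB
∠L = (0°) − (78.26°) = -78.26°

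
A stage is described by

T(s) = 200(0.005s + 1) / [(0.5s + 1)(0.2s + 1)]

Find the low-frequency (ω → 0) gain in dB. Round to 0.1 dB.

46.0 dB

T(0) = 200 · 1 / 1 = 200
20 log₁₀(200) ≈ 46.02 dB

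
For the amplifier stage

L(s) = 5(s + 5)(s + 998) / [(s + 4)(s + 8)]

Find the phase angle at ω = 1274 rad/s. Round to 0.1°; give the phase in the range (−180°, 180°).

At s = jω = j1274:
zero (s+5): 5 + j1274 → |·| = √(5²+1274²) = √1623101 ≈ 1274, ∠ = arctan(1274/5) ≈ 89.78°
zero (s+998): 998 + j1274 → |·| = √(998²+1274²) = √2619080 ≈ 1618.4, ∠ = arctan(1274/998) ≈ 51.93°
pole (s+4): 4 + j1274 → |·| = √(4²+1274²) = √1623092 ≈ 1274, ∠ = arctan(1274/4) ≈ 89.82°
pole (s+8): 8 + j1274 → |·| = √(8²+1274²) = √1623140 ≈ 1274, ∠ = arctan(1274/8) ≈ 89.64°
∠L = 141.71° − 179.46° = -37.75°

-37.8°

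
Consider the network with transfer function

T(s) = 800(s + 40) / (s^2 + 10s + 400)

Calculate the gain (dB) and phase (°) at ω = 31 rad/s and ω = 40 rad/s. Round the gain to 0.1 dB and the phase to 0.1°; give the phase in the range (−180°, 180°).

At s = jω = j31:
zero (s+40): 40 + j31 → |·| = √(40²+31²) = √2561 ≈ 50.606, ∠ = arctan(31/40) ≈ 37.78°
quadratic: (j31)² + 10·j31 + 400 = -561 + j310 → |·| ≈ 640.95, ∠ ≈ 151.08°
|T| = 800 · 50.606 / 640.95 ≈ 63.164
Gain = 20 log₁₀(63.164) ≈ 36.01 dB
∠T = 37.78° − 151.08° = -113.30°

At s = jω = j40:
zero (s+40): 40 + j40 → |·| = √(40²+40²) = √3200 ≈ 56.569, ∠ = arctan(40/40) ≈ 45.00°
quadratic: (j40)² + 10·j40 + 400 = -1200 + j400 → |·| ≈ 1264.9, ∠ ≈ 161.57°
|T| = 800 · 56.569 / 1264.9 ≈ 35.778
Gain = 20 log₁₀(35.778) ≈ 31.07 dB
∠T = 45.00° − 161.57° = -116.57°

ω = 31: 36.0 dB, -113.3°; ω = 40: 31.1 dB, -116.6°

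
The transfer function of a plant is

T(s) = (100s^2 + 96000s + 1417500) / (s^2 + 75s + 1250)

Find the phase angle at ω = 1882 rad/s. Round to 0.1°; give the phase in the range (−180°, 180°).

Substitute s = j1882:
Numerator: 100(j1882)^2 + 96000(j1882) + 1417500 = -352774900 + j180672000
Denominator: (j1882)^2 + 75(j1882) + 1250 = -3540674 + j141150
|N| = √(352774900² + 180672000²) ≈ 3.9635e+08, ∠N ≈ 152.88°
|D| = √(3540674² + 141150²) ≈ 3.5435e+06, ∠D ≈ 177.72°
∠T = 152.88° − 177.72° = -24.84°

-24.8°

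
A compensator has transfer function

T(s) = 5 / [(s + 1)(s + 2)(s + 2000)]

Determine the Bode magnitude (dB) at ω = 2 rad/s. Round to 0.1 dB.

-68.1 dB

At s = jω = j2:
pole (s+1): 1 + j2 → |·| = √(1²+2²) = √5 ≈ 2.2361, ∠ = arctan(2/1) ≈ 63.43°
pole (s+2): 2 + j2 → |·| = √(2²+2²) = √8 ≈ 2.8284, ∠ = arctan(2/2) ≈ 45.00°
pole (s+2000): 2000 + j2 → |·| = √(2000²+2²) = √4000004 ≈ 2000, ∠ = arctan(2/2000) ≈ 0.06°
|T| = 5 / 12649 ≈ 0.00039529
Gain = 20 log₁₀(0.00039529) ≈ -68.06 dB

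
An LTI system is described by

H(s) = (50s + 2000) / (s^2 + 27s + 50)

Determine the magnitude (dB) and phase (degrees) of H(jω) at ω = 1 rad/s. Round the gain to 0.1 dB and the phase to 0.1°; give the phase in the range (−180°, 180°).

Substitute s = j1:
Numerator: 50(j1) + 2000 = 2000 + j50
Denominator: (j1)^2 + 27(j1) + 50 = 49 + j27
|N| = √(2000² + 50²) ≈ 2000.6, ∠N ≈ 1.43°
|D| = √(49² + 27²) ≈ 55.946, ∠D ≈ 28.86°
|H| = 2000.6 / 55.946 ≈ 35.759
Gain = 20 log₁₀(35.759) ≈ 31.07 dB
∠H = 1.43° − 28.86° = -27.43°

31.1 dB, -27.4°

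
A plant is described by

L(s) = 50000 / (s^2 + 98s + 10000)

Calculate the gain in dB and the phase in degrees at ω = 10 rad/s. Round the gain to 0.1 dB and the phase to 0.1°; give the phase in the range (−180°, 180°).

14.0 dB, -5.7°

At s = jω = j10:
quadratic: (j10)² + 98·j10 + 10000 = 9900 + j980 → |·| ≈ 9948.4, ∠ ≈ 5.65°
|L| = 50000 / 9948.4 ≈ 5.0259
Gain = 20 log₁₀(5.0259) ≈ 14.02 dB
∠L = 0.00° − 5.65° = -5.65°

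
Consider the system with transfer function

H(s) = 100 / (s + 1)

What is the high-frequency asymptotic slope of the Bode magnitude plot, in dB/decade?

-20 dB/decade

Each pole contributes −20 dB/decade at high frequency; each zero contributes +20 dB/decade.
Net: 0 zero(s) − 1 pole(s) → -20 dB/decade.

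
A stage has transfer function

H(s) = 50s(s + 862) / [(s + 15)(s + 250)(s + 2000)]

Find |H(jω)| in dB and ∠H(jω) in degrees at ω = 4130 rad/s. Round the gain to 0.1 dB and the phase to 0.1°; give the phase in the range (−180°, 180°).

-39.1 dB, -72.3°

At s = jω = j4130:
zero (s+862): 862 + j4130 → |·| = √(862²+4130²) = √17799944 ≈ 4219, ∠ = arctan(4130/862) ≈ 78.21°
zero at origin: s = j4130 → |·| = 4130, ∠ = 90.00°
pole (s+15): 15 + j4130 → |·| = √(15²+4130²) = √17057125 ≈ 4130, ∠ = arctan(4130/15) ≈ 89.79°
pole (s+250): 250 + j4130 → |·| = √(250²+4130²) = √17119400 ≈ 4137.6, ∠ = arctan(4130/250) ≈ 86.54°
pole (s+2000): 2000 + j4130 → |·| = √(2000²+4130²) = √21056900 ≈ 4588.8, ∠ = arctan(4130/2000) ≈ 64.16°
|H| = 50 · 1.7424e+07 / 7.8415e+10 ≈ 0.01111
Gain = 20 log₁₀(0.01111) ≈ -39.09 dB
∠H = 168.21° − 240.49° = -72.28°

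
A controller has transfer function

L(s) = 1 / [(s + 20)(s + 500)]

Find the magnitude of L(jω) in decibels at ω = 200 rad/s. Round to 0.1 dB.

-100.7 dB

At s = jω = j200:
pole (s+20): 20 + j200 → |·| = √(20²+200²) = √40400 ≈ 201, ∠ = arctan(200/20) ≈ 84.29°
pole (s+500): 500 + j200 → |·| = √(500²+200²) = √290000 ≈ 538.52, ∠ = arctan(200/500) ≈ 21.80°
|L| = 1 / 1.0824e+05 ≈ 9.2387e-06
Gain = 20 log₁₀(9.2387e-06) ≈ -100.69 dB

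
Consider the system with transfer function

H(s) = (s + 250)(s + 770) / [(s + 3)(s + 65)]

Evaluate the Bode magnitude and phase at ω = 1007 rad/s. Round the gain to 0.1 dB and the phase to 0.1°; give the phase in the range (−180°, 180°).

2.2 dB, -47.5°

At s = jω = j1007:
zero (s+250): 250 + j1007 → |·| = √(250²+1007²) = √1076549 ≈ 1037.6, ∠ = arctan(1007/250) ≈ 76.06°
zero (s+770): 770 + j1007 → |·| = √(770²+1007²) = √1606949 ≈ 1267.7, ∠ = arctan(1007/770) ≈ 52.60°
pole (s+3): 3 + j1007 → |·| = √(3²+1007²) = √1014058 ≈ 1007, ∠ = arctan(1007/3) ≈ 89.83°
pole (s+65): 65 + j1007 → |·| = √(65²+1007²) = √1018274 ≈ 1009.1, ∠ = arctan(1007/65) ≈ 86.31°
|H| = 1 · 1.3154e+06 / 1.0162e+06 ≈ 1.2944
Gain = 20 log₁₀(1.2944) ≈ 2.24 dB
∠H = 128.66° − 176.14° = -47.48°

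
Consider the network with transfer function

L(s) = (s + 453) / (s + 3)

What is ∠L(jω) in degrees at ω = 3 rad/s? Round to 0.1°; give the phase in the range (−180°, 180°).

-44.6°

At s = jω = j3:
zero (s+453): 453 + j3 → |·| = √(453²+3²) = √205218 ≈ 453.01, ∠ = arctan(3/453) ≈ 0.38°
pole (s+3): 3 + j3 → |·| = √(3²+3²) = √18 ≈ 4.2426, ∠ = arctan(3/3) ≈ 45.00°
∠L = 0.38° − 45.00° = -44.62°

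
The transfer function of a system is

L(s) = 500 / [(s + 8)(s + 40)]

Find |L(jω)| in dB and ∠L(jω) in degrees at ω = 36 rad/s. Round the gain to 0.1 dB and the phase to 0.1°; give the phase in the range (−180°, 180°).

-12.0 dB, -119.5°

At s = jω = j36:
pole (s+8): 8 + j36 → |·| = √(8²+36²) = √1360 ≈ 36.878, ∠ = arctan(36/8) ≈ 77.47°
pole (s+40): 40 + j36 → |·| = √(40²+36²) = √2896 ≈ 53.814, ∠ = arctan(36/40) ≈ 41.99°
|L| = 500 / 1984.6 ≈ 0.25194
Gain = 20 log₁₀(0.25194) ≈ -11.97 dB
∠L = 0.00° − 119.46° = -119.46°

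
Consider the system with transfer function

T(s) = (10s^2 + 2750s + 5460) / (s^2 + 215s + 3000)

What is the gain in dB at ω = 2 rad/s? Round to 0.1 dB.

Substitute s = j2:
Numerator: 10(j2)^2 + 2750(j2) + 5460 = 5420 + j5500
Denominator: (j2)^2 + 215(j2) + 3000 = 2996 + j430
|N| = √(5420² + 5500²) ≈ 7721.8, ∠N ≈ 45.42°
|D| = √(2996² + 430²) ≈ 3026.7, ∠D ≈ 8.17°
|T| = 7721.8 / 3026.7 ≈ 2.5512
Gain = 20 log₁₀(2.5512) ≈ 8.13 dB

8.1 dB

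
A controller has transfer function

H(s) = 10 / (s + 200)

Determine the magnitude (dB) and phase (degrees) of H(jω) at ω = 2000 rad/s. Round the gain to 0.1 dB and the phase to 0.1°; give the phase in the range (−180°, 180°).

At s = jω = j2000:
pole (s+200): 200 + j2000 → |·| = √(200²+2000²) = √4040000 ≈ 2010, ∠ = arctan(2000/200) ≈ 84.29°
|H| = 10 / 2010 ≈ 0.0049751
Gain = 20 log₁₀(0.0049751) ≈ -46.06 dB
∠H = 0.00° − 84.29° = -84.29°

-46.1 dB, -84.3°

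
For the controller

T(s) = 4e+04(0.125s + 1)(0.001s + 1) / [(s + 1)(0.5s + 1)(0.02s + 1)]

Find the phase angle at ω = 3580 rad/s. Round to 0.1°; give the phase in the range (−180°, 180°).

-104.9°

At ω = 3580 rad/s:
zero (1 + j3580·0.125) = 1 + j447.5 → |·| ≈ 447.5, ∠ ≈ 89.87°
zero (1 + j3580·0.001) = 1 + j3.58 → |·| ≈ 3.717, ∠ ≈ 74.39°
pole (1 + j3580·1) = 1 + j3580 → |·| ≈ 3580, ∠ ≈ 89.98°
pole (1 + j3580·0.5) = 1 + j1790 → |·| ≈ 1790, ∠ ≈ 89.97°
pole (1 + j3580·0.02) = 1 + j71.6 → |·| ≈ 71.607, ∠ ≈ 89.20°
∠T = (89.87° + 74.39°) − (89.98° + 89.97° + 89.20°) = -104.89°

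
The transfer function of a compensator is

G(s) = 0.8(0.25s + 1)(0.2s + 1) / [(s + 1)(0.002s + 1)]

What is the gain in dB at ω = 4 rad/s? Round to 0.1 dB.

At ω = 4 rad/s:
zero (1 + j4·0.25) = 1 + j1 → |·| ≈ 1.4142, ∠ ≈ 45.00°
zero (1 + j4·0.2) = 1 + j0.8 → |·| ≈ 1.2806, ∠ ≈ 38.66°
pole (1 + j4·1) = 1 + j4 → |·| ≈ 4.1231, ∠ ≈ 75.96°
pole (1 + j4·0.002) = 1 + j0.008 → |·| ≈ 1, ∠ ≈ 0.46°
|G| = 0.8 · 1.4142 · 1.2806 / (4.1231 · 1) ≈ 0.35139
Gain = 20 log₁₀(0.35139) ≈ -9.08 dB

-9.1 dB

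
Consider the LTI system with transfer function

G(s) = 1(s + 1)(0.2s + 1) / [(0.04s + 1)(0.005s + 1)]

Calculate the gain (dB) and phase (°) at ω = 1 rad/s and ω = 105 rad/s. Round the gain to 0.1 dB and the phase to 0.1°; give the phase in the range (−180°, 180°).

At ω = 1 rad/s:
zero (1 + j1·1) = 1 + j1 → |·| ≈ 1.4142, ∠ ≈ 45.00°
zero (1 + j1·0.2) = 1 + j0.2 → |·| ≈ 1.0198, ∠ ≈ 11.31°
pole (1 + j1·0.04) = 1 + j0.04 → |·| ≈ 1.0008, ∠ ≈ 2.29°
pole (1 + j1·0.005) = 1 + j0.005 → |·| ≈ 1, ∠ ≈ 0.29°
|G| = 1 · 1.4142 · 1.0198 / (1.0008 · 1) ≈ 1.441
Gain = 20 log₁₀(1.441) ≈ 3.17 dB
∠G = (45.00° + 11.31°) − (2.29° + 0.29°) = 53.73°

At ω = 105 rad/s:
zero (1 + j105·1) = 1 + j105 → |·| ≈ 105, ∠ ≈ 89.45°
zero (1 + j105·0.2) = 1 + j21 → |·| ≈ 21.024, ∠ ≈ 87.27°
pole (1 + j105·0.04) = 1 + j4.2 → |·| ≈ 4.3174, ∠ ≈ 76.61°
pole (1 + j105·0.005) = 1 + j0.525 → |·| ≈ 1.1294, ∠ ≈ 27.70°
|G| = 1 · 105 · 21.024 / (4.3174 · 1.1294) ≈ 452.73
Gain = 20 log₁₀(452.73) ≈ 53.12 dB
∠G = (89.45° + 87.27°) − (76.61° + 27.70°) = 72.41°

ω = 1: 3.2 dB, 53.7°; ω = 105: 53.1 dB, 72.4°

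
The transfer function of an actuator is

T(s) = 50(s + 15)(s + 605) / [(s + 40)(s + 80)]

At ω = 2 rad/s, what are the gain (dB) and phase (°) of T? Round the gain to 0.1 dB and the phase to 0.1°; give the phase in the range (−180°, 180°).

43.1 dB, 3.5°

At s = jω = j2:
zero (s+15): 15 + j2 → |·| = √(15²+2²) = √229 ≈ 15.133, ∠ = arctan(2/15) ≈ 7.59°
zero (s+605): 605 + j2 → |·| = √(605²+2²) = √366029 ≈ 605, ∠ = arctan(2/605) ≈ 0.19°
pole (s+40): 40 + j2 → |·| = √(40²+2²) = √1604 ≈ 40.05, ∠ = arctan(2/40) ≈ 2.86°
pole (s+80): 80 + j2 → |·| = √(80²+2²) = √6404 ≈ 80.025, ∠ = arctan(2/80) ≈ 1.43°
|T| = 50 · 9155.5 / 3205 ≈ 142.83
Gain = 20 log₁₀(142.83) ≈ 43.10 dB
∠T = 7.78° − 4.29° = 3.49°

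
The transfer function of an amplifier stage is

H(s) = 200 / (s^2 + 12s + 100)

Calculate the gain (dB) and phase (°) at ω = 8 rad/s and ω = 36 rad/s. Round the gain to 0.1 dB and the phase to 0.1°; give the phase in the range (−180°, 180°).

At s = jω = j8:
quadratic: (j8)² + 12·j8 + 100 = 36 + j96 → |·| ≈ 102.53, ∠ ≈ 69.44°
|H| = 200 / 102.53 ≈ 1.9506
Gain = 20 log₁₀(1.9506) ≈ 5.80 dB
∠H = 0.00° − 69.44° = -69.44°

At s = jω = j36:
quadratic: (j36)² + 12·j36 + 100 = -1196 + j432 → |·| ≈ 1271.6, ∠ ≈ 160.14°
|H| = 200 / 1271.6 ≈ 0.15728
Gain = 20 log₁₀(0.15728) ≈ -16.07 dB
∠H = 0.00° − 160.14° = -160.14°

ω = 8: 5.8 dB, -69.4°; ω = 36: -16.1 dB, -160.1°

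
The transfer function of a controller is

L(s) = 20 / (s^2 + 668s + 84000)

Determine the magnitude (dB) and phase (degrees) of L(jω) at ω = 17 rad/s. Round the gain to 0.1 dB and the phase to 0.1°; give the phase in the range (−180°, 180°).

Substitute s = j17:
Numerator: 20 = 20 + j0
Denominator: (j17)^2 + 668(j17) + 84000 = 83711 + j11356
|N| = √(20² + 0²) ≈ 20, ∠N ≈ 0.00°
|D| = √(83711² + 11356²) ≈ 84478, ∠D ≈ 7.73°
|L| = 20 / 84478 ≈ 0.00023675
Gain = 20 log₁₀(0.00023675) ≈ -72.51 dB
∠L = 0.00° − 7.73° = -7.73°

-72.5 dB, -7.7°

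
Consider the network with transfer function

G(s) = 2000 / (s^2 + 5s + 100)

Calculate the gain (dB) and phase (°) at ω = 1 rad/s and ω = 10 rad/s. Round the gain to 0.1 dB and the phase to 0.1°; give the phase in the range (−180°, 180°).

At s = jω = j1:
quadratic: (j1)² + 5·j1 + 100 = 99 + j5 → |·| ≈ 99.126, ∠ ≈ 2.89°
|G| = 2000 / 99.126 ≈ 20.176
Gain = 20 log₁₀(20.176) ≈ 26.10 dB
∠G = 0.00° − 2.89° = -2.89°

At s = jω = j10:
quadratic: (j10)² + 5·j10 + 100 = 0 + j50 → |·| ≈ 50, ∠ ≈ 90.00°
|G| = 2000 / 50 ≈ 40
Gain = 20 log₁₀(40) ≈ 32.04 dB
∠G = 0.00° − 90.00° = -90.00°

ω = 1: 26.1 dB, -2.9°; ω = 10: 32.0 dB, -90.0°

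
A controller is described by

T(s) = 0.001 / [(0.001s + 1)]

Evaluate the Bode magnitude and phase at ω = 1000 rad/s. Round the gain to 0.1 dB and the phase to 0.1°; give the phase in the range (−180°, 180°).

-63.0 dB, -45.0°

At ω = 1000 rad/s:
pole (1 + j1000·0.001) = 1 + j1 → |·| ≈ 1.4142, ∠ ≈ 45.00°
|T| = 0.001 · 1 / (1.4142) ≈ 0.00070711
Gain = 20 log₁₀(0.00070711) ≈ -63.01 dB
∠T = (0°) − (45.00°) = -45.00°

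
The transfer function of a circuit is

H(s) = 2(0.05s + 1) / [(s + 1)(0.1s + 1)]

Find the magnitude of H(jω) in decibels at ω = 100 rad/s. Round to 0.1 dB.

-39.9 dB

At ω = 100 rad/s:
zero (1 + j100·0.05) = 1 + j5 → |·| ≈ 5.099, ∠ ≈ 78.69°
pole (1 + j100·1) = 1 + j100 → |·| ≈ 100, ∠ ≈ 89.43°
pole (1 + j100·0.1) = 1 + j10 → |·| ≈ 10.05, ∠ ≈ 84.29°
|H| = 2 · 5.099 / (100 · 10.05) ≈ 0.010147
Gain = 20 log₁₀(0.010147) ≈ -39.87 dB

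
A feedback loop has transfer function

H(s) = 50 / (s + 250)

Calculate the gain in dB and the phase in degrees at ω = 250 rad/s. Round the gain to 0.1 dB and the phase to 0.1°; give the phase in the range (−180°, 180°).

-17.0 dB, -45.0°

Substitute s = j250:
Numerator: 50 = 50 + j0
Denominator: (j250) + 250 = 250 + j250
|N| = √(50² + 0²) ≈ 50, ∠N ≈ 0.00°
|D| = √(250² + 250²) ≈ 353.55, ∠D ≈ 45.00°
|H| = 50 / 353.55 ≈ 0.14142
Gain = 20 log₁₀(0.14142) ≈ -16.99 dB
∠H = 0.00° − 45.00° = -45.00°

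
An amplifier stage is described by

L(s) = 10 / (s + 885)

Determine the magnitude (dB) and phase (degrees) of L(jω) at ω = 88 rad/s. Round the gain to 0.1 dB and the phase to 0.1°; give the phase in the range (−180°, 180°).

-39.0 dB, -5.7°

At s = jω = j88:
pole (s+885): 885 + j88 → |·| = √(885²+88²) = √790969 ≈ 889.36, ∠ = arctan(88/885) ≈ 5.68°
|L| = 10 / 889.36 ≈ 0.011244
Gain = 20 log₁₀(0.011244) ≈ -38.98 dB
∠L = 0.00° − 5.68° = -5.68°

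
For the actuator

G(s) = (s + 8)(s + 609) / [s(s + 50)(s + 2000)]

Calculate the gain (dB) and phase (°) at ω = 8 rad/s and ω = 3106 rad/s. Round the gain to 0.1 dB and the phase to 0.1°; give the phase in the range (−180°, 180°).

ω = 8: -41.4 dB, -53.6°; ω = 3106: -71.2 dB, -67.5°

At s = jω = j8:
zero (s+8): 8 + j8 → |·| = √(8²+8²) = √128 ≈ 11.314, ∠ = arctan(8/8) ≈ 45.00°
zero (s+609): 609 + j8 → |·| = √(609²+8²) = √370945 ≈ 609.05, ∠ = arctan(8/609) ≈ 0.75°
pole (s+50): 50 + j8 → |·| = √(50²+8²) = √2564 ≈ 50.636, ∠ = arctan(8/50) ≈ 9.09°
pole (s+2000): 2000 + j8 → |·| = √(2000²+8²) = √4000064 ≈ 2000, ∠ = arctan(8/2000) ≈ 0.23°
pole at origin: |s| = 8, ∠ = 90.00° (in denominator)
|G| = 1 · 6890.8 / 8.1018e+05 ≈ 0.0085053
Gain = 20 log₁₀(0.0085053) ≈ -41.41 dB
∠G = 45.75° − 99.32° = -53.57°

At s = jω = j3106:
zero (s+8): 8 + j3106 → |·| = √(8²+3106²) = √9647300 ≈ 3106, ∠ = arctan(3106/8) ≈ 89.85°
zero (s+609): 609 + j3106 → |·| = √(609²+3106²) = √10018117 ≈ 3165.1, ∠ = arctan(3106/609) ≈ 78.91°
pole (s+50): 50 + j3106 → |·| = √(50²+3106²) = √9649736 ≈ 3106.4, ∠ = arctan(3106/50) ≈ 89.08°
pole (s+2000): 2000 + j3106 → |·| = √(2000²+3106²) = √13647236 ≈ 3694.2, ∠ = arctan(3106/2000) ≈ 57.22°
pole at origin: |s| = 3106, ∠ = 90.00° (in denominator)
|G| = 1 · 9.8308e+06 / 3.5643e+10 ≈ 0.00027581
Gain = 20 log₁₀(0.00027581) ≈ -71.19 dB
∠G = 168.76° − 236.30° = -67.54°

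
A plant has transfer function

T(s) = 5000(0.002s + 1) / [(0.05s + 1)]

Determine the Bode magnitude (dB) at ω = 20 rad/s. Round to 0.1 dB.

71.0 dB

At ω = 20 rad/s:
zero (1 + j20·0.002) = 1 + j0.04 → |·| ≈ 1.0008, ∠ ≈ 2.29°
pole (1 + j20·0.05) = 1 + j1 → |·| ≈ 1.4142, ∠ ≈ 45.00°
|T| = 5000 · 1.0008 / (1.4142) ≈ 3538.4
Gain = 20 log₁₀(3538.4) ≈ 70.98 dB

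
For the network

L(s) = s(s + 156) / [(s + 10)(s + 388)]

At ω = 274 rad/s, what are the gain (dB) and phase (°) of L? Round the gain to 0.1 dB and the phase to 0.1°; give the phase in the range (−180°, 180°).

At s = jω = j274:
zero (s+156): 156 + j274 → |·| = √(156²+274²) = √99412 ≈ 315.3, ∠ = arctan(274/156) ≈ 60.35°
zero at origin: s = j274 → |·| = 274, ∠ = 90.00°
pole (s+10): 10 + j274 → |·| = √(10²+274²) = √75176 ≈ 274.18, ∠ = arctan(274/10) ≈ 87.91°
pole (s+388): 388 + j274 → |·| = √(388²+274²) = √225620 ≈ 474.99, ∠ = arctan(274/388) ≈ 35.23°
|L| = 1 · 86392 / 1.3023e+05 ≈ 0.66338
Gain = 20 log₁₀(0.66338) ≈ -3.56 dB
∠L = 150.35° − 123.14° = 27.21°

-3.6 dB, 27.2°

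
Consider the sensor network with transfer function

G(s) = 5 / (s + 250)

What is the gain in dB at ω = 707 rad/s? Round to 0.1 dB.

Substitute s = j707:
Numerator: 5 = 5 + j0
Denominator: (j707) + 250 = 250 + j707
|N| = √(5² + 0²) ≈ 5, ∠N ≈ 0.00°
|D| = √(250² + 707²) ≈ 749.9, ∠D ≈ 70.53°
|G| = 5 / 749.9 ≈ 0.0066676
Gain = 20 log₁₀(0.0066676) ≈ -43.52 dB

-43.5 dB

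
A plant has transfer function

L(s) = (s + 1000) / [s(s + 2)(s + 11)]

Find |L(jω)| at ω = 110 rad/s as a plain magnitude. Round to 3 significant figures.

0.000752

At s = jω = j110:
zero (s+1000): 1000 + j110 → |·| = √(1000²+110²) = √1012100 ≈ 1006, ∠ = arctan(110/1000) ≈ 6.28°
pole (s+2): 2 + j110 → |·| = √(2²+110²) = √12104 ≈ 110.02, ∠ = arctan(110/2) ≈ 88.96°
pole (s+11): 11 + j110 → |·| = √(11²+110²) = √12221 ≈ 110.55, ∠ = arctan(110/11) ≈ 84.29°
pole at origin: |s| = 110, ∠ = 90.00° (in denominator)
|L| = 1 · 1006 / 1.3379e+06 ≈ 0.00075192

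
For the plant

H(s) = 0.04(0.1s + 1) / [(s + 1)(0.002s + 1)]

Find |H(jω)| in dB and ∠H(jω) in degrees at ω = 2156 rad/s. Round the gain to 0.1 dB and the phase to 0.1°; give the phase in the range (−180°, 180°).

At ω = 2156 rad/s:
zero (1 + j2156·0.1) = 1 + j215.6 → |·| ≈ 215.6, ∠ ≈ 89.73°
pole (1 + j2156·1) = 1 + j2156 → |·| ≈ 2156, ∠ ≈ 89.97°
pole (1 + j2156·0.002) = 1 + j4.312 → |·| ≈ 4.4264, ∠ ≈ 76.94°
|H| = 0.04 · 215.6 / (2156 · 4.4264) ≈ 0.00090367
Gain = 20 log₁₀(0.00090367) ≈ -60.88 dB
∠H = (89.73°) − (89.97° + 76.94°) = -77.18°

-60.9 dB, -77.2°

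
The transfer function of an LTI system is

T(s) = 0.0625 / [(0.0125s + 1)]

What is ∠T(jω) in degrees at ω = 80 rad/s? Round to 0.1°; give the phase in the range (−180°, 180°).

-45.0°

At ω = 80 rad/s:
pole (1 + j80·0.0125) = 1 + j1 → |·| ≈ 1.4142, ∠ ≈ 45.00°
∠T = (0°) − (45.00°) = -45.00°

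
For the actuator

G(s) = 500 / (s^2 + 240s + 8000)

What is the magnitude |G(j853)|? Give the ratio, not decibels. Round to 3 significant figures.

Substitute s = j853:
Numerator: 500 = 500 + j0
Denominator: (j853)^2 + 240(j853) + 8000 = -719609 + j204720
|N| = √(500² + 0²) ≈ 500, ∠N ≈ 0.00°
|D| = √(719609² + 204720²) ≈ 7.4816e+05, ∠D ≈ 164.12°
|G| = 500 / 7.4816e+05 ≈ 0.00066831

0.000668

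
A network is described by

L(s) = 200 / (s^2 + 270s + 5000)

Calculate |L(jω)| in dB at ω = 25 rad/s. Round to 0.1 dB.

Substitute s = j25:
Numerator: 200 = 200 + j0
Denominator: (j25)^2 + 270(j25) + 5000 = 4375 + j6750
|N| = √(200² + 0²) ≈ 200, ∠N ≈ 0.00°
|D| = √(4375² + 6750²) ≈ 8043.8, ∠D ≈ 57.05°
|L| = 200 / 8043.8 ≈ 0.024864
Gain = 20 log₁₀(0.024864) ≈ -32.09 dB

-32.1 dB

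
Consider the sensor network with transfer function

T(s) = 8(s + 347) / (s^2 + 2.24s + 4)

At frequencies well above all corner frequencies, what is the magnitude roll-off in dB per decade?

-20 dB/decade

Each pole contributes −20 dB/decade at high frequency; each zero contributes +20 dB/decade.
Net: 1 zero(s) − 2 pole(s) → -20 dB/decade.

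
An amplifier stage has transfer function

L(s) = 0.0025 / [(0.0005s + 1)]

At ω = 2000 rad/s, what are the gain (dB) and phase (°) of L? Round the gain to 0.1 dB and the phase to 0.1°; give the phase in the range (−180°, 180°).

At ω = 2000 rad/s:
pole (1 + j2000·0.0005) = 1 + j1 → |·| ≈ 1.4142, ∠ ≈ 45.00°
|L| = 0.0025 · 1 / (1.4142) ≈ 0.0017678
Gain = 20 log₁₀(0.0017678) ≈ -55.05 dB
∠L = (0°) − (45.00°) = -45.00°

-55.1 dB, -45.0°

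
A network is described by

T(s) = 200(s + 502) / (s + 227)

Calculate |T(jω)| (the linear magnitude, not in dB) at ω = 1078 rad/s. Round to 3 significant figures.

216

At s = jω = j1078:
zero (s+502): 502 + j1078 → |·| = √(502²+1078²) = √1414088 ≈ 1189.2, ∠ = arctan(1078/502) ≈ 65.03°
pole (s+227): 227 + j1078 → |·| = √(227²+1078²) = √1213613 ≈ 1101.6, ∠ = arctan(1078/227) ≈ 78.11°
|T| = 200 · 1189.2 / 1101.6 ≈ 215.9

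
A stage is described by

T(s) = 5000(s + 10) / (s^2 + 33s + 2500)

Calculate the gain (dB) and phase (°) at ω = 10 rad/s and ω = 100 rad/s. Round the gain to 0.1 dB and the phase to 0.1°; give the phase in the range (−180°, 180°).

ω = 10: 29.3 dB, 37.2°; ω = 100: 35.8 dB, -72.0°

At s = jω = j10:
zero (s+10): 10 + j10 → |·| = √(10²+10²) = √200 ≈ 14.142, ∠ = arctan(10/10) ≈ 45.00°
quadratic: (j10)² + 33·j10 + 2500 = 2400 + j330 → |·| ≈ 2422.6, ∠ ≈ 7.83°
|T| = 5000 · 14.142 / 2422.6 ≈ 29.188
Gain = 20 log₁₀(29.188) ≈ 29.30 dB
∠T = 45.00° − 7.83° = 37.17°

At s = jω = j100:
zero (s+10): 10 + j100 → |·| = √(10²+100²) = √10100 ≈ 100.5, ∠ = arctan(100/10) ≈ 84.29°
quadratic: (j100)² + 33·j100 + 2500 = -7500 + j3300 → |·| ≈ 8193.9, ∠ ≈ 156.25°
|T| = 5000 · 100.5 / 8193.9 ≈ 61.326
Gain = 20 log₁₀(61.326) ≈ 35.75 dB
∠T = 84.29° − 156.25° = -71.96°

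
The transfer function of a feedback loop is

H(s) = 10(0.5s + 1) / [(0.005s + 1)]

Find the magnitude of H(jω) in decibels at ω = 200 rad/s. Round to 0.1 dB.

At ω = 200 rad/s:
zero (1 + j200·0.5) = 1 + j100 → |·| ≈ 100, ∠ ≈ 89.43°
pole (1 + j200·0.005) = 1 + j1 → |·| ≈ 1.4142, ∠ ≈ 45.00°
|H| = 10 · 100 / (1.4142) ≈ 707.11
Gain = 20 log₁₀(707.11) ≈ 56.99 dB

57.0 dB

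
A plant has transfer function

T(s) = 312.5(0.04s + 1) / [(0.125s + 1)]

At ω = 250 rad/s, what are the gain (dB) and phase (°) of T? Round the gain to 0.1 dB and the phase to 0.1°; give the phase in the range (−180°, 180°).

40.0 dB, -3.9°

At ω = 250 rad/s:
zero (1 + j250·0.04) = 1 + j10 → |·| ≈ 10.05, ∠ ≈ 84.29°
pole (1 + j250·0.125) = 1 + j31.25 → |·| ≈ 31.266, ∠ ≈ 88.17°
|T| = 312.5 · 10.05 / (31.266) ≈ 100.45
Gain = 20 log₁₀(100.45) ≈ 40.04 dB
∠T = (84.29°) − (88.17°) = -3.88°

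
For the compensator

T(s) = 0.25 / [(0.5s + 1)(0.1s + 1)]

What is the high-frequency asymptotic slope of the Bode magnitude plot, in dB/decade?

Each pole contributes −20 dB/decade at high frequency; each zero contributes +20 dB/decade.
Net: 0 zero(s) − 2 pole(s) → -40 dB/decade.

-40 dB/decade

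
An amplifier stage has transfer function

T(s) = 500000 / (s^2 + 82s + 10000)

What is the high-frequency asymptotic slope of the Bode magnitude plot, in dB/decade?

Each pole contributes −20 dB/decade at high frequency; each zero contributes +20 dB/decade.
Net: 0 zero(s) − 2 pole(s) → -40 dB/decade.

-40 dB/decade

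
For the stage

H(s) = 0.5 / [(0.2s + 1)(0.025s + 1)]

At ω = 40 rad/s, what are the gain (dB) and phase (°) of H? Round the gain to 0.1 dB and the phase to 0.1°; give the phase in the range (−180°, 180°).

-27.2 dB, -127.9°

At ω = 40 rad/s:
pole (1 + j40·0.2) = 1 + j8 → |·| ≈ 8.0623, ∠ ≈ 82.87°
pole (1 + j40·0.025) = 1 + j1 → |·| ≈ 1.4142, ∠ ≈ 45.00°
|H| = 0.5 · 1 / (8.0623 · 1.4142) ≈ 0.043853
Gain = 20 log₁₀(0.043853) ≈ -27.16 dB
∠H = (0°) − (82.87° + 45.00°) = -127.87°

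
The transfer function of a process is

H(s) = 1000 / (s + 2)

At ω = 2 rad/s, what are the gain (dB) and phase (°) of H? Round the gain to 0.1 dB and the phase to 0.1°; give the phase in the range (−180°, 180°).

Substitute s = j2:
Numerator: 1000 = 1000 + j0
Denominator: (j2) + 2 = 2 + j2
|N| = √(1000² + 0²) ≈ 1000, ∠N ≈ 0.00°
|D| = √(2² + 2²) ≈ 2.8284, ∠D ≈ 45.00°
|H| = 1000 / 2.8284 ≈ 353.56
Gain = 20 log₁₀(353.56) ≈ 50.97 dB
∠H = 0.00° − 45.00° = -45.00°

51.0 dB, -45.0°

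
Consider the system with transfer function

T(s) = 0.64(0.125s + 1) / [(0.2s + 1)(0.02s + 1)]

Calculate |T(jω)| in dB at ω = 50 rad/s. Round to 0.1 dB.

-10.9 dB

At ω = 50 rad/s:
zero (1 + j50·0.125) = 1 + j6.25 → |·| ≈ 6.3295, ∠ ≈ 80.91°
pole (1 + j50·0.2) = 1 + j10 → |·| ≈ 10.05, ∠ ≈ 84.29°
pole (1 + j50·0.02) = 1 + j1 → |·| ≈ 1.4142, ∠ ≈ 45.00°
|T| = 0.64 · 6.3295 / (10.05 · 1.4142) ≈ 0.28502
Gain = 20 log₁₀(0.28502) ≈ -10.90 dB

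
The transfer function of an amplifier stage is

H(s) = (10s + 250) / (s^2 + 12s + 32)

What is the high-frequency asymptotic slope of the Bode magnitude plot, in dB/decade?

-20 dB/decade

Each pole contributes −20 dB/decade at high frequency; each zero contributes +20 dB/decade.
Net: 1 zero(s) − 2 pole(s) → -20 dB/decade.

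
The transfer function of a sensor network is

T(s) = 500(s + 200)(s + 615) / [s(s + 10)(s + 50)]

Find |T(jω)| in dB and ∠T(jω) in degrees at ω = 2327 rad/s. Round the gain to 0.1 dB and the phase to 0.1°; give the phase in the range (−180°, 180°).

-13.0 dB, -108.2°

At s = jω = j2327:
zero (s+200): 200 + j2327 → |·| = √(200²+2327²) = √5454929 ≈ 2335.6, ∠ = arctan(2327/200) ≈ 85.09°
zero (s+615): 615 + j2327 → |·| = √(615²+2327²) = √5793154 ≈ 2406.9, ∠ = arctan(2327/615) ≈ 75.20°
pole (s+10): 10 + j2327 → |·| = √(10²+2327²) = √5415029 ≈ 2327, ∠ = arctan(2327/10) ≈ 89.75°
pole (s+50): 50 + j2327 → |·| = √(50²+2327²) = √5417429 ≈ 2327.5, ∠ = arctan(2327/50) ≈ 88.77°
pole at origin: |s| = 2327, ∠ = 90.00° (in denominator)
|T| = 500 · 5.6216e+06 / 1.2603e+10 ≈ 0.22303
Gain = 20 log₁₀(0.22303) ≈ -13.03 dB
∠T = 160.29° − 268.52° = -108.23°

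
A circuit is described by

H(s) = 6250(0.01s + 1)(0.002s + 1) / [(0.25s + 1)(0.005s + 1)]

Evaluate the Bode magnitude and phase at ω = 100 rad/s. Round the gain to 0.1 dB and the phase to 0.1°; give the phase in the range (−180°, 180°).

At ω = 100 rad/s:
zero (1 + j100·0.01) = 1 + j1 → |·| ≈ 1.4142, ∠ ≈ 45.00°
zero (1 + j100·0.002) = 1 + j0.2 → |·| ≈ 1.0198, ∠ ≈ 11.31°
pole (1 + j100·0.25) = 1 + j25 → |·| ≈ 25.02, ∠ ≈ 87.71°
pole (1 + j100·0.005) = 1 + j0.5 → |·| ≈ 1.118, ∠ ≈ 26.57°
|H| = 6250 · 1.4142 · 1.0198 / (25.02 · 1.118) ≈ 322.24
Gain = 20 log₁₀(322.24) ≈ 50.16 dB
∠H = (45.00° + 11.31°) − (87.71° + 26.57°) = -57.97°

50.2 dB, -58.0°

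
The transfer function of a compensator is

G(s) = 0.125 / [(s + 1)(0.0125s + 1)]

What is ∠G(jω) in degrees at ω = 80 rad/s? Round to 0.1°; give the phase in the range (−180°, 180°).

-134.3°

At ω = 80 rad/s:
pole (1 + j80·1) = 1 + j80 → |·| ≈ 80.006, ∠ ≈ 89.28°
pole (1 + j80·0.0125) = 1 + j1 → |·| ≈ 1.4142, ∠ ≈ 45.00°
∠G = (0°) − (89.28° + 45.00°) = -134.28°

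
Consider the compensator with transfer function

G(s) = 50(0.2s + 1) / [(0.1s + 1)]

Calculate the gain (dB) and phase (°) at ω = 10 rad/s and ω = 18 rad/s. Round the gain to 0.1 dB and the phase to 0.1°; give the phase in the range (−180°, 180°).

ω = 10: 38.0 dB, 18.4°; ω = 18: 39.2 dB, 13.5°

At ω = 10 rad/s:
zero (1 + j10·0.2) = 1 + j2 → |·| ≈ 2.2361, ∠ ≈ 63.43°
pole (1 + j10·0.1) = 1 + j1 → |·| ≈ 1.4142, ∠ ≈ 45.00°
|G| = 50 · 2.2361 / (1.4142) ≈ 79.059
Gain = 20 log₁₀(79.059) ≈ 37.96 dB
∠G = (63.43°) − (45.00°) = 18.43°

At ω = 18 rad/s:
zero (1 + j18·0.2) = 1 + j3.6 → |·| ≈ 3.7363, ∠ ≈ 74.48°
pole (1 + j18·0.1) = 1 + j1.8 → |·| ≈ 2.0591, ∠ ≈ 60.95°
|G| = 50 · 3.7363 / (2.0591) ≈ 90.727
Gain = 20 log₁₀(90.727) ≈ 39.15 dB
∠G = (74.48°) − (60.95°) = 13.53°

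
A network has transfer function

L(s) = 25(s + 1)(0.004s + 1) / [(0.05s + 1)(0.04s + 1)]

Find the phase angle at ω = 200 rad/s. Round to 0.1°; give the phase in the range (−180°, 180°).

At ω = 200 rad/s:
zero (1 + j200·1) = 1 + j200 → |·| ≈ 200, ∠ ≈ 89.71°
zero (1 + j200·0.004) = 1 + j0.8 → |·| ≈ 1.2806, ∠ ≈ 38.66°
pole (1 + j200·0.05) = 1 + j10 → |·| ≈ 10.05, ∠ ≈ 84.29°
pole (1 + j200·0.04) = 1 + j8 → |·| ≈ 8.0623, ∠ ≈ 82.87°
∠L = (89.71° + 38.66°) − (84.29° + 82.87°) = -38.79°

-38.8°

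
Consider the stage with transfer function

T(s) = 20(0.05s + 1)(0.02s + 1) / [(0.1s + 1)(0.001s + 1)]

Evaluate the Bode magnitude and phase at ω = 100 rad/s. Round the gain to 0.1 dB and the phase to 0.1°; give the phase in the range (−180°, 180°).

At ω = 100 rad/s:
zero (1 + j100·0.05) = 1 + j5 → |·| ≈ 5.099, ∠ ≈ 78.69°
zero (1 + j100·0.02) = 1 + j2 → |·| ≈ 2.2361, ∠ ≈ 63.43°
pole (1 + j100·0.1) = 1 + j10 → |·| ≈ 10.05, ∠ ≈ 84.29°
pole (1 + j100·0.001) = 1 + j0.1 → |·| ≈ 1.005, ∠ ≈ 5.71°
|T| = 20 · 5.099 · 2.2361 / (10.05 · 1.005) ≈ 22.577
Gain = 20 log₁₀(22.577) ≈ 27.07 dB
∠T = (78.69° + 63.43°) − (84.29° + 5.71°) = 52.12°

27.1 dB, 52.1°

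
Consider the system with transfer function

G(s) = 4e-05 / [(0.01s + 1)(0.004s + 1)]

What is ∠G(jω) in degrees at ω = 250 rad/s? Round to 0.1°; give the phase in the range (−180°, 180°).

-113.2°

At ω = 250 rad/s:
pole (1 + j250·0.01) = 1 + j2.5 → |·| ≈ 2.6926, ∠ ≈ 68.20°
pole (1 + j250·0.004) = 1 + j1 → |·| ≈ 1.4142, ∠ ≈ 45.00°
∠G = (0°) − (68.20° + 45.00°) = -113.20°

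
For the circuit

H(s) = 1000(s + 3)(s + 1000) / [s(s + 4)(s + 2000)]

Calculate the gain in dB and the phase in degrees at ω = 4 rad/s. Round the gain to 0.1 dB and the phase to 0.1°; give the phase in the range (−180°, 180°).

At s = jω = j4:
zero (s+3): 3 + j4 → |·| = √(3²+4²) = √25 ≈ 5, ∠ = arctan(4/3) ≈ 53.13°
zero (s+1000): 1000 + j4 → |·| = √(1000²+4²) = √1000016 ≈ 1000, ∠ = arctan(4/1000) ≈ 0.23°
pole (s+4): 4 + j4 → |·| = √(4²+4²) = √32 ≈ 5.6569, ∠ = arctan(4/4) ≈ 45.00°
pole (s+2000): 2000 + j4 → |·| = √(2000²+4²) = √4000016 ≈ 2000, ∠ = arctan(4/2000) ≈ 0.11°
pole at origin: |s| = 4, ∠ = 90.00° (in denominator)
|H| = 1000 · 5000 / 45255 ≈ 110.49
Gain = 20 log₁₀(110.49) ≈ 40.87 dB
∠H = 53.36° − 135.11° = -81.75°

40.9 dB, -81.8°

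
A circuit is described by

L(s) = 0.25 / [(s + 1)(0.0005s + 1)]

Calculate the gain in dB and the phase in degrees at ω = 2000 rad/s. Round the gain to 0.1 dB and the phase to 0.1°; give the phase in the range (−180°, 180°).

At ω = 2000 rad/s:
pole (1 + j2000·1) = 1 + j2000 → |·| ≈ 2000, ∠ ≈ 89.97°
pole (1 + j2000·0.0005) = 1 + j1 → |·| ≈ 1.4142, ∠ ≈ 45.00°
|L| = 0.25 · 1 / (2000 · 1.4142) ≈ 8.8389e-05
Gain = 20 log₁₀(8.8389e-05) ≈ -81.07 dB
∠L = (0°) − (89.97° + 45.00°) = -134.97°

-81.1 dB, -135.0°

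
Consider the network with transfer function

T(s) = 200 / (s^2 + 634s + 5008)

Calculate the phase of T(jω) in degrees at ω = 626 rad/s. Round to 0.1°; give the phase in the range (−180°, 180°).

-134.3°

Substitute s = j626:
Numerator: 200 = 200 + j0
Denominator: (j626)^2 + 634(j626) + 5008 = -386868 + j396884
|N| = √(200² + 0²) ≈ 200, ∠N ≈ 0.00°
|D| = √(386868² + 396884²) ≈ 5.5424e+05, ∠D ≈ 134.27°
∠T = 0.00° − 134.27° = -134.27°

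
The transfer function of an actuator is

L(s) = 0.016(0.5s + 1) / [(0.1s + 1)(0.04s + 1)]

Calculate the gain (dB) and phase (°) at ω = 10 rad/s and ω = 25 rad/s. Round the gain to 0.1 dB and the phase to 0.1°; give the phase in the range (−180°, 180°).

At ω = 10 rad/s:
zero (1 + j10·0.5) = 1 + j5 → |·| ≈ 5.099, ∠ ≈ 78.69°
pole (1 + j10·0.1) = 1 + j1 → |·| ≈ 1.4142, ∠ ≈ 45.00°
pole (1 + j10·0.04) = 1 + j0.4 → |·| ≈ 1.077, ∠ ≈ 21.80°
|L| = 0.016 · 5.099 / (1.4142 · 1.077) ≈ 0.053565
Gain = 20 log₁₀(0.053565) ≈ -25.42 dB
∠L = (78.69°) − (45.00° + 21.80°) = 11.89°

At ω = 25 rad/s:
zero (1 + j25·0.5) = 1 + j12.5 → |·| ≈ 12.54, ∠ ≈ 85.43°
pole (1 + j25·0.1) = 1 + j2.5 → |·| ≈ 2.6926, ∠ ≈ 68.20°
pole (1 + j25·0.04) = 1 + j1 → |·| ≈ 1.4142, ∠ ≈ 45.00°
|L| = 0.016 · 12.54 / (2.6926 · 1.4142) ≈ 0.052691
Gain = 20 log₁₀(0.052691) ≈ -25.57 dB
∠L = (85.43°) − (68.20° + 45.00°) = -27.77°

ω = 10: -25.4 dB, 11.9°; ω = 25: -25.6 dB, -27.8°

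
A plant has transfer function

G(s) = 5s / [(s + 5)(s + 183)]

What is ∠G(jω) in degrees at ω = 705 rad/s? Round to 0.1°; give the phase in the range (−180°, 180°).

At s = jω = j705:
zero at origin: s = j705 → |·| = 705, ∠ = 90.00°
pole (s+5): 5 + j705 → |·| = √(5²+705²) = √497050 ≈ 705.02, ∠ = arctan(705/5) ≈ 89.59°
pole (s+183): 183 + j705 → |·| = √(183²+705²) = √530514 ≈ 728.36, ∠ = arctan(705/183) ≈ 75.45°
∠G = 90.00° − 165.04° = -75.04°

-75.0°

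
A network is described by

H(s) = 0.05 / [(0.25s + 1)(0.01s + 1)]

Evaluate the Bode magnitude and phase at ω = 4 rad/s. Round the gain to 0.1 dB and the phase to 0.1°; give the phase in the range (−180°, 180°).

At ω = 4 rad/s:
pole (1 + j4·0.25) = 1 + j1 → |·| ≈ 1.4142, ∠ ≈ 45.00°
pole (1 + j4·0.01) = 1 + j0.04 → |·| ≈ 1.0008, ∠ ≈ 2.29°
|H| = 0.05 · 1 / (1.4142 · 1.0008) ≈ 0.035327
Gain = 20 log₁₀(0.035327) ≈ -29.04 dB
∠H = (0°) − (45.00° + 2.29°) = -47.29°

-29.0 dB, -47.3°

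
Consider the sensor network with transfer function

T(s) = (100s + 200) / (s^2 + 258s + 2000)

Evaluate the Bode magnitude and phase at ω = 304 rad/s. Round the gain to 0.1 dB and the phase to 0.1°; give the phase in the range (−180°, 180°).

Substitute s = j304:
Numerator: 100(j304) + 200 = 200 + j30400
Denominator: (j304)^2 + 258(j304) + 2000 = -90416 + j78432
|N| = √(200² + 30400²) ≈ 30401, ∠N ≈ 89.62°
|D| = √(90416² + 78432²) ≈ 1.1969e+05, ∠D ≈ 139.06°
|T| = 30401 / 1.1969e+05 ≈ 0.254
Gain = 20 log₁₀(0.254) ≈ -11.90 dB
∠T = 89.62° − 139.06° = -49.44°

-11.9 dB, -49.4°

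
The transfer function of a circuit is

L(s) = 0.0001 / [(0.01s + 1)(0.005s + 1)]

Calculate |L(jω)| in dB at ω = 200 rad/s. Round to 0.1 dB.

At ω = 200 rad/s:
pole (1 + j200·0.01) = 1 + j2 → |·| ≈ 2.2361, ∠ ≈ 63.43°
pole (1 + j200·0.005) = 1 + j1 → |·| ≈ 1.4142, ∠ ≈ 45.00°
|L| = 0.0001 · 1 / (2.2361 · 1.4142) ≈ 3.1623e-05
Gain = 20 log₁₀(3.1623e-05) ≈ -90.00 dB

-90.0 dB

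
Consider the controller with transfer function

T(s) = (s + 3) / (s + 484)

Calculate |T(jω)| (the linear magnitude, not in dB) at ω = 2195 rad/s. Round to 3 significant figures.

Substitute s = j2195:
Numerator: (j2195) + 3 = 3 + j2195
Denominator: (j2195) + 484 = 484 + j2195
|N| = √(3² + 2195²) ≈ 2195, ∠N ≈ 89.92°
|D| = √(484² + 2195²) ≈ 2247.7, ∠D ≈ 77.57°
|T| = 2195 / 2247.7 ≈ 0.97655

0.977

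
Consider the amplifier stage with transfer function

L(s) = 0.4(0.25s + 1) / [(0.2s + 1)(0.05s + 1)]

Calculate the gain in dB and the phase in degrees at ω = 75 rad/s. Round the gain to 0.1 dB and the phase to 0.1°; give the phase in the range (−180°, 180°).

At ω = 75 rad/s:
zero (1 + j75·0.25) = 1 + j18.75 → |·| ≈ 18.777, ∠ ≈ 86.95°
pole (1 + j75·0.2) = 1 + j15 → |·| ≈ 15.033, ∠ ≈ 86.19°
pole (1 + j75·0.05) = 1 + j3.75 → |·| ≈ 3.881, ∠ ≈ 75.07°
|L| = 0.4 · 18.777 / (15.033 · 3.881) ≈ 0.12874
Gain = 20 log₁₀(0.12874) ≈ -17.81 dB
∠L = (86.95°) − (86.19° + 75.07°) = -74.31°

-17.8 dB, -74.3°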